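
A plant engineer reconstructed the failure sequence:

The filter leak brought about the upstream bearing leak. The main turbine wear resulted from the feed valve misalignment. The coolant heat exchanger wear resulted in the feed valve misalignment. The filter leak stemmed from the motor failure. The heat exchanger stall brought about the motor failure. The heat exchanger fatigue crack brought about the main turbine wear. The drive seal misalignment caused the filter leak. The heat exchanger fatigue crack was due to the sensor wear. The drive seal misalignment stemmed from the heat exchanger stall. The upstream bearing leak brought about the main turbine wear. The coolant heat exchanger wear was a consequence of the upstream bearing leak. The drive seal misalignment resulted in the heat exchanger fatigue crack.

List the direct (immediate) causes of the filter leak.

Upstream contributors include the heat exchanger stall, but only the drive seal misalignment, the motor failure feed directly into the filter leak.

the drive seal misalignment, the motor failure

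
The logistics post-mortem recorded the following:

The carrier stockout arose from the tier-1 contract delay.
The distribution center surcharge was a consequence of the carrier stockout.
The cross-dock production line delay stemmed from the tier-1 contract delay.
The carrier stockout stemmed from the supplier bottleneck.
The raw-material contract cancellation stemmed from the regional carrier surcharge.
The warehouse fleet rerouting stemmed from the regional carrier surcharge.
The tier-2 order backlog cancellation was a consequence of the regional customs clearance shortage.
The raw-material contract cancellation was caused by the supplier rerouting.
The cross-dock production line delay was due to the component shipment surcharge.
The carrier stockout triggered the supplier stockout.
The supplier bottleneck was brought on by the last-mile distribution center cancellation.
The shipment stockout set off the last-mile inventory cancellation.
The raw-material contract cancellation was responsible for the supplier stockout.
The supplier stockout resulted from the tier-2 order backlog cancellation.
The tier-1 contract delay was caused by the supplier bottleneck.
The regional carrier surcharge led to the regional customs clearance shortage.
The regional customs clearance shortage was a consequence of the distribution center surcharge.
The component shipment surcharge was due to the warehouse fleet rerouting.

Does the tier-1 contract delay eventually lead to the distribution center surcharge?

There is a causal chain: the tier-1 contract delay → the carrier stockout → the distribution center surcharge.

Yes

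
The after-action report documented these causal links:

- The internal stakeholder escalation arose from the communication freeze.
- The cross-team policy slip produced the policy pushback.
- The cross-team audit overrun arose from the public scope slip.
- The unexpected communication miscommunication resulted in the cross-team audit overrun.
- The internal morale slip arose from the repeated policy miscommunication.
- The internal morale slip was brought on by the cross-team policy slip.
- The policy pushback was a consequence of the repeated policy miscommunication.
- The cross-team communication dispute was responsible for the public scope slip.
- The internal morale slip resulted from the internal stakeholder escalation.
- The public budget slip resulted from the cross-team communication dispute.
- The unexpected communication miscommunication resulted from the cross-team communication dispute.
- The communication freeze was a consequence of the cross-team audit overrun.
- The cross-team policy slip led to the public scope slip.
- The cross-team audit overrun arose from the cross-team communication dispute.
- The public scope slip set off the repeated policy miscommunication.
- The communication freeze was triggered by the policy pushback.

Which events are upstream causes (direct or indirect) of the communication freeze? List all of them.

the cross-team audit overrun, the cross-team communication dispute, the cross-team policy slip, the policy pushback, the public scope slip, the repeated policy miscommunication, the unexpected communication miscommunication

Immediate causes of the communication freeze: the cross-team audit overrun, the policy pushback.
Further upstream: the cross-team policy slip, the cross-team communication dispute, the unexpected communication miscommunication, the public scope slip, the repeated policy miscommunication.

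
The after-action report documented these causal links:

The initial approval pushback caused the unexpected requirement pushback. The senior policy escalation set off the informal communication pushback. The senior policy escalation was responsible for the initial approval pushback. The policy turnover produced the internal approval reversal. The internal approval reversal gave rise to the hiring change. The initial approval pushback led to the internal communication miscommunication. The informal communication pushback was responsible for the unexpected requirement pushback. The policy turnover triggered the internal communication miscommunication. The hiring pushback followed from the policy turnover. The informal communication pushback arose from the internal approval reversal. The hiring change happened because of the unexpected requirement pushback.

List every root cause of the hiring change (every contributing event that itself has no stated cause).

the policy turnover, the senior policy escalation

Tracing upstream from the hiring change: the hiring change ← the unexpected requirement pushback ← the informal communication pushback ← the senior policy escalation.
A separate upstream branch: the hiring change ← the internal approval reversal ← the policy turnover.
Each of those chain origins has no stated cause.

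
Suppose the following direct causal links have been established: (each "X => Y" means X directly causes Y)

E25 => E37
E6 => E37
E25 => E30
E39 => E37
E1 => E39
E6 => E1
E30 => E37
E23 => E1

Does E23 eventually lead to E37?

Yes

There is a causal chain: E23 → E1 → E39 → E37.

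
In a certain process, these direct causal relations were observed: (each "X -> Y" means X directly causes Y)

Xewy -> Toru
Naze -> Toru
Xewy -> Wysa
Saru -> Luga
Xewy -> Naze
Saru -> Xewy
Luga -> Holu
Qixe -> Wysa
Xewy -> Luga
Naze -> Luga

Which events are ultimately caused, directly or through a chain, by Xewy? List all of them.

Direct effects: Naze, Toru, Wysa, Luga.
2 steps out: Holu.
Not reachable from it: Saru, Qixe.

Holu, Luga, Naze, Toru, Wysa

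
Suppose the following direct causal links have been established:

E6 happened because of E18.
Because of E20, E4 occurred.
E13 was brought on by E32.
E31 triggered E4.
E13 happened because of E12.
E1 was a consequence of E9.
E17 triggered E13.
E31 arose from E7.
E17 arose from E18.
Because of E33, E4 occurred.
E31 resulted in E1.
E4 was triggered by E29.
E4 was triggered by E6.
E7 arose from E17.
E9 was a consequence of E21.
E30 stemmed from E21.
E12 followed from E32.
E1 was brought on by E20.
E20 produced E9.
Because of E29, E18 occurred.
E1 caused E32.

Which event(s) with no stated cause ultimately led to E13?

Tracing upstream from E13: E13 ← E17 ← E18 ← E29.
A separate upstream branch: E13 ← E32 ← E1 ← E9 ← E21.
A separate upstream branch: E13 ← E32 ← E1 ← E20.
Each of those chain origins has no stated cause.

E20, E21, E29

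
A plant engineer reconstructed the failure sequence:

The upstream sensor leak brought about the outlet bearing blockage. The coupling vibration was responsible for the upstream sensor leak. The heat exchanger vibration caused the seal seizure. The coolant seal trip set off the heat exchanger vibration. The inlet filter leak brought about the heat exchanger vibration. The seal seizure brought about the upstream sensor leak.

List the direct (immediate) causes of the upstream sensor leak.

Upstream contributors include the coolant seal trip, the inlet filter leak, the heat exchanger vibration, but only the coupling vibration, the seal seizure feed directly into the upstream sensor leak.

the coupling vibration, the seal seizure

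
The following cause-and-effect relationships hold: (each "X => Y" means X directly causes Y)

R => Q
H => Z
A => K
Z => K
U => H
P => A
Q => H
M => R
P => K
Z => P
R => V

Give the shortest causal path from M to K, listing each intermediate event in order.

M → R
R → Q
Q → H
H → Z
Z → K
Length: 5 steps.

M → R → Q → H → Z → K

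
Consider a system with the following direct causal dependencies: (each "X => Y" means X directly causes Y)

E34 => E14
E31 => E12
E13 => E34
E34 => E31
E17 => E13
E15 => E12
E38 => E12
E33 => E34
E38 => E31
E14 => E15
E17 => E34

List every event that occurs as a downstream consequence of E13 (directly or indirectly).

Direct effects: E34.
2 steps out: E14, E31.
3 steps out: E15, E12.
Not reachable from it: E17, E33, E38.

E12, E14, E15, E31, E34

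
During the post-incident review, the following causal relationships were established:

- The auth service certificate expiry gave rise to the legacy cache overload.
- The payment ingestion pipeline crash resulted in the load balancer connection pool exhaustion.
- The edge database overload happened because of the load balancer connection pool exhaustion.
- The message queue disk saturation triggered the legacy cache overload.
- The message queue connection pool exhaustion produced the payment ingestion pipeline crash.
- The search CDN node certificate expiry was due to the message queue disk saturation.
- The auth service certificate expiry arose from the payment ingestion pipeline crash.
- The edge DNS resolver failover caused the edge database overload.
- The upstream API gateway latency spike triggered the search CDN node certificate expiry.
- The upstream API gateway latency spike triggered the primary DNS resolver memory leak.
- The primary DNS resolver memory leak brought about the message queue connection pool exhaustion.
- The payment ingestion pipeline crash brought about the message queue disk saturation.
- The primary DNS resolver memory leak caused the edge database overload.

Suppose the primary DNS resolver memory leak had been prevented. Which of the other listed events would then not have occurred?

Downstream of the primary DNS resolver memory leak: the message queue connection pool exhaustion, the payment ingestion pipeline crash, the message queue disk saturation, the auth service certificate expiry, the load balancer connection pool exhaustion, the search CDN node certificate expiry, the edge database overload, the legacy cache overload.
Of those, still caused via another path: the search CDN node certificate expiry, the edge database overload.
The remainder have no surviving cause.

the auth service certificate expiry, the legacy cache overload, the load balancer connection pool exhaustion, the message queue connection pool exhaustion, the message queue disk saturation, the payment ingestion pipeline crash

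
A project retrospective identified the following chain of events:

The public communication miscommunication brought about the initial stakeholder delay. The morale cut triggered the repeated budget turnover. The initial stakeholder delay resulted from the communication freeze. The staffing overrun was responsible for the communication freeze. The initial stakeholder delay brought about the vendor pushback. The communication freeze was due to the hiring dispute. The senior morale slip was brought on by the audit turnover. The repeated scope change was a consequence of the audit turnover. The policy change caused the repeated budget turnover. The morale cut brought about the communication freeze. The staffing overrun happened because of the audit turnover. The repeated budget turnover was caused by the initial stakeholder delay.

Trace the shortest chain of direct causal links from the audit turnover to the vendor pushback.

the audit turnover → the staffing overrun
the staffing overrun → the communication freeze
the communication freeze → the initial stakeholder delay
the initial stakeholder delay → the vendor pushback
Length: 4 steps.

the audit turnover → the staffing overrun → the communication freeze → the initial stakeholder delay → the vendor pushback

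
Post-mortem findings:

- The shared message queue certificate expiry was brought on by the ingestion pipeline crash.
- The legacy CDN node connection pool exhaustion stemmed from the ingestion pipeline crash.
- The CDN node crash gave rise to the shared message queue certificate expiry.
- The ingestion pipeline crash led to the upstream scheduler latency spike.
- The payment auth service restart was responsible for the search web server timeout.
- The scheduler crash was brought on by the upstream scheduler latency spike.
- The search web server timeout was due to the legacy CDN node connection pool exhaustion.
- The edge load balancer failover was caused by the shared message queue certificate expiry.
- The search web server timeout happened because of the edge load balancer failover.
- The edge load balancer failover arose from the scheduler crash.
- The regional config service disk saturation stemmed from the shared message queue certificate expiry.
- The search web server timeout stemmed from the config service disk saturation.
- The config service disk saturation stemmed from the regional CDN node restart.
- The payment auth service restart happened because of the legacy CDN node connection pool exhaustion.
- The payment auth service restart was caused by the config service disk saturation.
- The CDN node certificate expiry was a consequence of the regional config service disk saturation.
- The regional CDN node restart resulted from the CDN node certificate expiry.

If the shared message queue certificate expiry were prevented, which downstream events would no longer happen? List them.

Downstream of the shared message queue certificate expiry: the regional config service disk saturation, the CDN node certificate expiry, the regional CDN node restart, the config service disk saturation, the edge load balancer failover, the payment auth service restart, the search web server timeout.
Of those, still caused via another path: the edge load balancer failover, the payment auth service restart, the search web server timeout.
The remainder have no surviving cause.

the CDN node certificate expiry, the config service disk saturation, the regional CDN node restart, the regional config service disk saturation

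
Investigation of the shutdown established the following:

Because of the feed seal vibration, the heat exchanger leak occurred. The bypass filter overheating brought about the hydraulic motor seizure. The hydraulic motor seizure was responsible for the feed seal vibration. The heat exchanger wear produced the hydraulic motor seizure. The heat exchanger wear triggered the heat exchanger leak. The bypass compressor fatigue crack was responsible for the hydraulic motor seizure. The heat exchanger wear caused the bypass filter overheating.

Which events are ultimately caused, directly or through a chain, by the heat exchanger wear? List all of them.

the bypass filter overheating, the feed seal vibration, the heat exchanger leak, the hydraulic motor seizure

Direct effects: the bypass filter overheating, the hydraulic motor seizure, the heat exchanger leak.
2 steps out: the feed seal vibration.
Not reachable from it: the bypass compressor fatigue crack.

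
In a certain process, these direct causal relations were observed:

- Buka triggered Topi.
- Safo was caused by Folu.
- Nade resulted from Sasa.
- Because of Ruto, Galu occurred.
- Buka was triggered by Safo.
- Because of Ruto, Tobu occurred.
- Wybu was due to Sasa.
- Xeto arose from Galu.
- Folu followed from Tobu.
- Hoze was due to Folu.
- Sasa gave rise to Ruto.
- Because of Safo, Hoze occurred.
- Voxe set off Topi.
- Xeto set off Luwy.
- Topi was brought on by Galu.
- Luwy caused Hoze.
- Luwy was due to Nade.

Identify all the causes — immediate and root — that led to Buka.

Immediate cause of Buka: Safo.
Further upstream: Sasa, Ruto, Tobu, Folu.

Folu, Ruto, Safo, Sasa, Tobu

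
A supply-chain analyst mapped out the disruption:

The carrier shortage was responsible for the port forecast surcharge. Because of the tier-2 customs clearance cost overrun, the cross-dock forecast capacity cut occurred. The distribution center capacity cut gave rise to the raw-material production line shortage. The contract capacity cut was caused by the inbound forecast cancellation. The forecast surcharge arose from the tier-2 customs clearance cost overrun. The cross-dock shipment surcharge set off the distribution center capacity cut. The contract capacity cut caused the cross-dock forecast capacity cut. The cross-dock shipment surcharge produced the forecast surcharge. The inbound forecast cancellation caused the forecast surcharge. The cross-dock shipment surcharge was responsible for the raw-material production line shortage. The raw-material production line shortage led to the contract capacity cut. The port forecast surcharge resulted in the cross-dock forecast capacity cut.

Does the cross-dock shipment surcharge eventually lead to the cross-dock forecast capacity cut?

Yes

There is a causal chain: the cross-dock shipment surcharge → the raw-material production line shortage → the contract capacity cut → the cross-dock forecast capacity cut.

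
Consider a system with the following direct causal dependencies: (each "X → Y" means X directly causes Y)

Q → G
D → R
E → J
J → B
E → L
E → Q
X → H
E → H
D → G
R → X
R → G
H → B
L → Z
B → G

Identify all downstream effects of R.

Direct effects: X, G.
2 steps out: H.
3 steps out: B.
Not reachable from it: E, L, Z, D, J, Q.

B, G, H, X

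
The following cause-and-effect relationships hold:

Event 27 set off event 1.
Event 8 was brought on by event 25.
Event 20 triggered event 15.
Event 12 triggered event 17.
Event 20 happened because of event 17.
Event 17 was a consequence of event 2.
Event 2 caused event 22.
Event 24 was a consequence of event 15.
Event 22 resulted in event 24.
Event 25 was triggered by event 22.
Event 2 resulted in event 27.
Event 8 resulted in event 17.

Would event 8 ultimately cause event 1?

Event 8 leads to event 17, event 20, event 15, event 24; event 1 is not among them.

No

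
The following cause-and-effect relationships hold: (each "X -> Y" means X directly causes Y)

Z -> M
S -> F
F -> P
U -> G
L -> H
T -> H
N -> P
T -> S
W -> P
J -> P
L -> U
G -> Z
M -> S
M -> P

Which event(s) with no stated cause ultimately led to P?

Tracing upstream from P: P ← M ← Z ← G ← U ← L.
A separate upstream branch: P ← N.
A separate upstream branch: P ← F ← S ← T.
A separate upstream branch: P ← W.
A separate upstream branch: P ← J.
Each of those chain origins has no stated cause.

J, L, N, T, W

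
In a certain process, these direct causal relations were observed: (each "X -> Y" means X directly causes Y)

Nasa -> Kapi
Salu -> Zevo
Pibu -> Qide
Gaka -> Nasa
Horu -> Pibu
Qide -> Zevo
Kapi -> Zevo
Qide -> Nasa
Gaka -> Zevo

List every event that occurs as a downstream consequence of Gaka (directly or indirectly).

Kapi, Nasa, Zevo

Direct effects: Nasa, Zevo.
2 steps out: Kapi.
Not reachable from it: Horu, Pibu, Qide, Salu.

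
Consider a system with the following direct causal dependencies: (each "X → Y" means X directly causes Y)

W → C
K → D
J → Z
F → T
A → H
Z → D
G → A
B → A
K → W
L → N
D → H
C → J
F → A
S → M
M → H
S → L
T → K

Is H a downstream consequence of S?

There is a causal chain: S → M → H.

Yes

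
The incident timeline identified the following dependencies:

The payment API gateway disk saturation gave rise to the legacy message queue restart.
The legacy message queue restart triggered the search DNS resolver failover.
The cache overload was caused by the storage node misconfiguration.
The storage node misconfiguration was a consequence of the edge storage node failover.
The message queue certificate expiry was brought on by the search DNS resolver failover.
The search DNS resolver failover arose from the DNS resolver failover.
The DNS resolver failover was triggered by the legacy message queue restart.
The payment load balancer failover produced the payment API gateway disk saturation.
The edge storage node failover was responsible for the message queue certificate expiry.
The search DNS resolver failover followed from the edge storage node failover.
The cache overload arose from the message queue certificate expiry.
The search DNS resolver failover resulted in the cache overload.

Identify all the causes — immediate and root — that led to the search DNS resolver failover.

the DNS resolver failover, the edge storage node failover, the legacy message queue restart, the payment API gateway disk saturation, the payment load balancer failover

Immediate causes of the search DNS resolver failover: the legacy message queue restart, the DNS resolver failover, the edge storage node failover.
Further upstream: the payment load balancer failover, the payment API gateway disk saturation.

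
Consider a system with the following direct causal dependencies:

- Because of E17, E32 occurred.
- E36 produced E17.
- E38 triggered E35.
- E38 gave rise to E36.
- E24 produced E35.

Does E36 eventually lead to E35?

E36 leads to E17, E32; E35 is not among them.

No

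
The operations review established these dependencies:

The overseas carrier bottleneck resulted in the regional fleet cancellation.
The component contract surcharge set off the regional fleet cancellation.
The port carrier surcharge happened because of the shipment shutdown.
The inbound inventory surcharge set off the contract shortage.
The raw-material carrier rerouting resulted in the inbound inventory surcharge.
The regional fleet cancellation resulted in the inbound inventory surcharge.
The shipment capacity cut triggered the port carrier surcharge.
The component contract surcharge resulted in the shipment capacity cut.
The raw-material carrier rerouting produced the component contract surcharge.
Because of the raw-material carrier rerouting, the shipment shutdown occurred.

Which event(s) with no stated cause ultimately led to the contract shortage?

the overseas carrier bottleneck, the raw-material carrier rerouting

Tracing upstream from the contract shortage: the contract shortage ← the inbound inventory surcharge ← the raw-material carrier rerouting.
A separate upstream branch: the contract shortage ← the inbound inventory surcharge ← the regional fleet cancellation ← the overseas carrier bottleneck.
Each of those chain origins has no stated cause.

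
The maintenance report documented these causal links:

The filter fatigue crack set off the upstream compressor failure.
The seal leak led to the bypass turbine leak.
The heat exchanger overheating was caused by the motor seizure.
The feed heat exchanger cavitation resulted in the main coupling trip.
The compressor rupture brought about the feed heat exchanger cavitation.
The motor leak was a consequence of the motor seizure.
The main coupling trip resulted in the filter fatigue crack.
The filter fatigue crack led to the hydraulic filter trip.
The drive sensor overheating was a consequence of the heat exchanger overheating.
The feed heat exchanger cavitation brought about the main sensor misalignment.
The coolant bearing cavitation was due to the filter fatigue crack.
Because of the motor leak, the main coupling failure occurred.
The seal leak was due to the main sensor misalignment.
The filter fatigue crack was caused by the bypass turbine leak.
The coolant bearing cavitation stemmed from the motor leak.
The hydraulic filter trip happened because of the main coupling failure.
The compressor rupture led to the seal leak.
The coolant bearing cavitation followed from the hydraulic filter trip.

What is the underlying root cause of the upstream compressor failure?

the compressor rupture

Tracing upstream from the upstream compressor failure: the upstream compressor failure ← the filter fatigue crack ← the main coupling trip ← the feed heat exchanger cavitation ← the compressor rupture.
The compressor rupture has no stated cause, so it is the root.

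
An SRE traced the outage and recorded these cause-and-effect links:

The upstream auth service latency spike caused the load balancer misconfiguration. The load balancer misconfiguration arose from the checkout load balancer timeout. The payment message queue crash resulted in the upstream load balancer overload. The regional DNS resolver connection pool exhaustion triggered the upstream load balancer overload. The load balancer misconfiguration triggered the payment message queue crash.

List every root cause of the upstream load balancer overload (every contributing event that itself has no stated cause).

Tracing upstream from the upstream load balancer overload: the upstream load balancer overload ← the payment message queue crash ← the load balancer misconfiguration ← the upstream auth service latency spike.
A separate upstream branch: the upstream load balancer overload ← the payment message queue crash ← the load balancer misconfiguration ← the checkout load balancer timeout.
A separate upstream branch: the upstream load balancer overload ← the regional DNS resolver connection pool exhaustion.
Each of those chain origins has no stated cause.

the checkout load balancer timeout, the regional DNS resolver connection pool exhaustion, the upstream auth service latency spike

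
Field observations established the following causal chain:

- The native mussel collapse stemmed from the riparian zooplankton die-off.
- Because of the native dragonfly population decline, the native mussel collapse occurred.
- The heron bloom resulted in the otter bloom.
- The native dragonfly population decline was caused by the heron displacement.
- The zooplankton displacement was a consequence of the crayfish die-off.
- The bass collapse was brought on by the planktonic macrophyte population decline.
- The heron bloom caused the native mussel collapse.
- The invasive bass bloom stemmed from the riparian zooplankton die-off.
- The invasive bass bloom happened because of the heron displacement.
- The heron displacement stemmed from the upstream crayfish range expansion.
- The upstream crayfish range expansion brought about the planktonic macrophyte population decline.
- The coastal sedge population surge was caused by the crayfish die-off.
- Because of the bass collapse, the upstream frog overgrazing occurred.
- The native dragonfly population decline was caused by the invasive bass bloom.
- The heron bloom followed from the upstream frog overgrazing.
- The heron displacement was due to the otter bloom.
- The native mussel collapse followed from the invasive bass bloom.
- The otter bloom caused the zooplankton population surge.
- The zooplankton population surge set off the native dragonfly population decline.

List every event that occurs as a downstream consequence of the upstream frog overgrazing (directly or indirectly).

Direct effects: the heron bloom.
2 steps out: the otter bloom, the native mussel collapse.
3 steps out: the heron displacement, the zooplankton population surge.
4 steps out: the invasive bass bloom, the native dragonfly population decline.
Not reachable from it: the riparian zooplankton die-off, the crayfish die-off, the zooplankton displacement, the coastal sedge population surge, the upstream crayfish range expansion, the planktonic macrophyte population decline, the bass collapse.

the heron bloom, the heron displacement, the invasive bass bloom, the native dragonfly population decline, the native mussel collapse, the otter bloom, the zooplankton population surge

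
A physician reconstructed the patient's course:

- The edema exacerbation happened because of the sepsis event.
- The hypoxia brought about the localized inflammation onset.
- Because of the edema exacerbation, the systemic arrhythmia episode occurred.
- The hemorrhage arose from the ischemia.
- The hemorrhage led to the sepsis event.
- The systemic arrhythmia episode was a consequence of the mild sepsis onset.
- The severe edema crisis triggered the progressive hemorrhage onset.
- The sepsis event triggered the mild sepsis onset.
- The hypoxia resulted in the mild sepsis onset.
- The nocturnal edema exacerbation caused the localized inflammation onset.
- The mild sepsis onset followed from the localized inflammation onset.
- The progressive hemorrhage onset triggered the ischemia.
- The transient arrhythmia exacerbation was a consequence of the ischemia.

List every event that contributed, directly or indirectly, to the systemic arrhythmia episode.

the edema exacerbation, the hemorrhage, the hypoxia, the ischemia, the localized inflammation onset, the mild sepsis onset, the nocturnal edema exacerbation, the progressive hemorrhage onset, the sepsis event, the severe edema crisis

Immediate causes of the systemic arrhythmia episode: the edema exacerbation, the mild sepsis onset.
Further upstream: the severe edema crisis, the nocturnal edema exacerbation, the progressive hemorrhage onset, the ischemia, the hypoxia, the hemorrhage, the sepsis event, the localized inflammation onset.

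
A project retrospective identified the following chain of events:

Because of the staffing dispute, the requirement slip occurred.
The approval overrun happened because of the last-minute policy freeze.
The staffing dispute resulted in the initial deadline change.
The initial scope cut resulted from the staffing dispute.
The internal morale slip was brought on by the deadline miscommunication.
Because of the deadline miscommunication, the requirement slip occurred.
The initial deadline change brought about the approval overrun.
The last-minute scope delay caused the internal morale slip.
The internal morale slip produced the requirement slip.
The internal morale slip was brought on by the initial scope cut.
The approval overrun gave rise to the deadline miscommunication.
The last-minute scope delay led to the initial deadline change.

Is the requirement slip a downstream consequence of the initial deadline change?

There is a causal chain: the initial deadline change → the approval overrun → the deadline miscommunication → the requirement slip.

Yes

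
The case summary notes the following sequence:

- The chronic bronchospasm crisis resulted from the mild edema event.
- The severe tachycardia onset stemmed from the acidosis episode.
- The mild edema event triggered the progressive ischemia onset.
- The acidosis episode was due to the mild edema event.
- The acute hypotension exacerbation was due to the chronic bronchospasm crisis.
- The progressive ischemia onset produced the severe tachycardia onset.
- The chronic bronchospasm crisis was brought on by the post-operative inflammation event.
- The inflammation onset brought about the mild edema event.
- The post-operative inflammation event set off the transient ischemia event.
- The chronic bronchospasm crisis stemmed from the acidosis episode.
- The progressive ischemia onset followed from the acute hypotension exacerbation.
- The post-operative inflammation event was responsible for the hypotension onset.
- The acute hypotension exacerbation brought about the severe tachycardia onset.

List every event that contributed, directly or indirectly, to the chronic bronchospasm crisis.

Immediate causes of the chronic bronchospasm crisis: the post-operative inflammation event, the mild edema event, the acidosis episode.
Further upstream: the inflammation onset.

the acidosis episode, the inflammation onset, the mild edema event, the post-operative inflammation event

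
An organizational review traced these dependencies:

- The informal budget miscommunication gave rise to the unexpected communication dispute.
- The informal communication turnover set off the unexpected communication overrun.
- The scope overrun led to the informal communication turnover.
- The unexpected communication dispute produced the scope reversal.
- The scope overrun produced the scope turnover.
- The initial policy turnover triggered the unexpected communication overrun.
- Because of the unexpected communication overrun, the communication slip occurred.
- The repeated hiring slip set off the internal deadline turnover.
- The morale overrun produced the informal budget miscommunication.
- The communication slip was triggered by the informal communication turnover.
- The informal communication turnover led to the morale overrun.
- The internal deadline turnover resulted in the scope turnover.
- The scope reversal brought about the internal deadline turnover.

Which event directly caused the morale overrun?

the informal communication turnover

Upstream contributors include the scope overrun, but only the informal communication turnover feeds directly into the morale overrun.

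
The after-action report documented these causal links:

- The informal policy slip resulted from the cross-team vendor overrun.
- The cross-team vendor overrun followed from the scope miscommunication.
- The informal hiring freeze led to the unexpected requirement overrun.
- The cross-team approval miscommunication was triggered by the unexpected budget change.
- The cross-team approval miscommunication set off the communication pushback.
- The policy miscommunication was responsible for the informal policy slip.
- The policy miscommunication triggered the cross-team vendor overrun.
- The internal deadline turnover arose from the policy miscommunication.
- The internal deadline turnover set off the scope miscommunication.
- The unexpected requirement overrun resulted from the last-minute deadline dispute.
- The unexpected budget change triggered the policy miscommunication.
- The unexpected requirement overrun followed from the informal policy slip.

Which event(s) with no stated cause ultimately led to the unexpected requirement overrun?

Tracing upstream from the unexpected requirement overrun: the unexpected requirement overrun ← the informal policy slip ← the policy miscommunication ← the unexpected budget change.
A separate upstream branch: the unexpected requirement overrun ← the informal hiring freeze.
A separate upstream branch: the unexpected requirement overrun ← the last-minute deadline dispute.
Each of those chain origins has no stated cause.

the informal hiring freeze, the last-minute deadline dispute, the unexpected budget change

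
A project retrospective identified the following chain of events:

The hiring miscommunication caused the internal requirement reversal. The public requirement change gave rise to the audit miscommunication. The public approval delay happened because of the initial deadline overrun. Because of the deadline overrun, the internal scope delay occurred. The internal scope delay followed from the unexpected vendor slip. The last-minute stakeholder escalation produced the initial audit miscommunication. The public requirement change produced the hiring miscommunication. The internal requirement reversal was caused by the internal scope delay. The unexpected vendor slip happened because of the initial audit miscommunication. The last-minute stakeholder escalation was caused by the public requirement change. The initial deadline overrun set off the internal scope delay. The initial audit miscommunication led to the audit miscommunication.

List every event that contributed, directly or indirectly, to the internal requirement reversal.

the deadline overrun, the hiring miscommunication, the initial audit miscommunication, the initial deadline overrun, the internal scope delay, the last-minute stakeholder escalation, the public requirement change, the unexpected vendor slip

Immediate causes of the internal requirement reversal: the hiring miscommunication, the internal scope delay.
Further upstream: the deadline overrun, the public requirement change, the last-minute stakeholder escalation, the initial deadline overrun, the initial audit miscommunication, the unexpected vendor slip.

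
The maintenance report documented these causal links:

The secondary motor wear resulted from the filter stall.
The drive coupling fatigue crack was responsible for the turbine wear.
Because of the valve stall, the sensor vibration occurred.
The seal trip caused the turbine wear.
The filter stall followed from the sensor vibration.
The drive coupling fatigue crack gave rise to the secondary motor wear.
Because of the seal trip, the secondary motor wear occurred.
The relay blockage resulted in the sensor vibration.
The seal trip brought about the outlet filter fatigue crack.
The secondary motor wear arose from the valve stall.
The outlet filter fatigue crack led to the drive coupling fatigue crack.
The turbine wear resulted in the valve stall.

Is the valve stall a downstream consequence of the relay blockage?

The relay blockage leads to the sensor vibration, the filter stall, the secondary motor wear; the valve stall is not among them.

No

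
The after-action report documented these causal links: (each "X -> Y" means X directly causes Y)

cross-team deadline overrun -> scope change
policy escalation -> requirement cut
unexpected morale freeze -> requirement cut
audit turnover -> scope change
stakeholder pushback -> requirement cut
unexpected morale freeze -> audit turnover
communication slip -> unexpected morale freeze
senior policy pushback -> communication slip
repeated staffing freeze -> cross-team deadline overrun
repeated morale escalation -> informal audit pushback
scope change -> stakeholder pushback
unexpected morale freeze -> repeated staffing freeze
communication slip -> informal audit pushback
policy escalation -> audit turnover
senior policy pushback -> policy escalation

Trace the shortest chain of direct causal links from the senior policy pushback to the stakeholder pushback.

the senior policy pushback → the policy escalation
the policy escalation → the audit turnover
the audit turnover → the scope change
the scope change → the stakeholder pushback
Length: 4 steps.

the senior policy pushback → the policy escalation → the audit turnover → the scope change → the stakeholder pushback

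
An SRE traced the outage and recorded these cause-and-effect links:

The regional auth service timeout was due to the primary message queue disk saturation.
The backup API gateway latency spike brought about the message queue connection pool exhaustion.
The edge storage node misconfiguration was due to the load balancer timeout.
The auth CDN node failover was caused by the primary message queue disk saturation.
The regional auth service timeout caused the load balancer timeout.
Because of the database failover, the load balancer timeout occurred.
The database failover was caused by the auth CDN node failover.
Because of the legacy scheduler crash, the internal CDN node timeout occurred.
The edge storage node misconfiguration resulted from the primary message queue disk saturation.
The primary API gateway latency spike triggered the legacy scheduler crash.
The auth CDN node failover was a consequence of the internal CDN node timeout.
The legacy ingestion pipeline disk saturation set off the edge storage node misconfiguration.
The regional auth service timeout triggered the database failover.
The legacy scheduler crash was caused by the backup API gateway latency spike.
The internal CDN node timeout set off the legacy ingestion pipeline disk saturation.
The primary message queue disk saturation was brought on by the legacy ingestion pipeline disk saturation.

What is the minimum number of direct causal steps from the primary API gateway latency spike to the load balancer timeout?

5

Shortest chain: the primary API gateway latency spike → the legacy scheduler crash → the internal CDN node timeout → the auth CDN node failover → the database failover → the load balancer timeout.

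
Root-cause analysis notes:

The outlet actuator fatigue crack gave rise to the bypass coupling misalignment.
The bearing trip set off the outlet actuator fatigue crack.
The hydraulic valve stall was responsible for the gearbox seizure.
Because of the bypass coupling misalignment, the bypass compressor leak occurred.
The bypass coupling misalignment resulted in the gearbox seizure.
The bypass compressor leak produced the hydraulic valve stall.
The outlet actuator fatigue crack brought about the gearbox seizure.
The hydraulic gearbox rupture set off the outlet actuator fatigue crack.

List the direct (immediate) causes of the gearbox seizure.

Upstream contributors include the bearing trip, the bypass compressor leak, the hydraulic gearbox rupture, but only the bypass coupling misalignment, the hydraulic valve stall, the outlet actuator fatigue crack feed directly into the gearbox seizure.

the bypass coupling misalignment, the hydraulic valve stall, the outlet actuator fatigue crack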